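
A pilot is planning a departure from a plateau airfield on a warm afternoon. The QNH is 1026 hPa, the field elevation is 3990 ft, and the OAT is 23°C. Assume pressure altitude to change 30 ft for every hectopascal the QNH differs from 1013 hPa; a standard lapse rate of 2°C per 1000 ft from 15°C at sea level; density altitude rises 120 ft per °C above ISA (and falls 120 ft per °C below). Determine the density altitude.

Pressure altitude = 3990 + (1013 − 1026) × 30 = 3990 + (-390) = 3600 ft.
ISA temperature at 3600 ft = 15 − 2 × (3600/1000) = 7.8°C.
ISA deviation = 23 − 7.8 = +15.2°C.
Density altitude = 3600 + 120 × (15.2) = 5424 ft.

5424 ft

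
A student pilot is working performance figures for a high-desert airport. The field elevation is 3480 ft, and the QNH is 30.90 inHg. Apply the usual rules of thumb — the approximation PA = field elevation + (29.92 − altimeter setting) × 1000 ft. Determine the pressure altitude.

2500 ft

Pressure correction = (29.92 − 30.90) × 1000 = -980 ft.
Pressure altitude = 3480 + (-980) = 2500 ft.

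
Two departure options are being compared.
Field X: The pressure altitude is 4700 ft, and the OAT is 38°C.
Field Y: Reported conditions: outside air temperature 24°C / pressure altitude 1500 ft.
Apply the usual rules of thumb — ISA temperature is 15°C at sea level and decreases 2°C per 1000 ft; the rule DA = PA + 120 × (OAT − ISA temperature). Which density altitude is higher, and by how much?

Field X: ISA temp = 5.6°C, deviation +32.4°C, DA = 4700 + 120 × 32.4 = 8588 ft.
Field Y: ISA temp = 12°C, deviation +12°C, DA = 1500 + 120 × 12 = 2940 ft.
Field X is higher by 8588 − 2940 = 5648 ft.

Field X by 5648 ft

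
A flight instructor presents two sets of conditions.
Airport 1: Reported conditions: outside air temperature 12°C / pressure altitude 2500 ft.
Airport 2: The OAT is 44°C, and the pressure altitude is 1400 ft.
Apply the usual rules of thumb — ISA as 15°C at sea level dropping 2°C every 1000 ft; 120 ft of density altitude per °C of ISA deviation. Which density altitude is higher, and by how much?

Airport 1: ISA temp = 10°C, deviation +2°C, DA = 2500 + 120 × 2 = 2740 ft.
Airport 2: ISA temp = 12.2°C, deviation +31.8°C, DA = 1400 + 120 × 31.8 = 5216 ft.
Airport 2 is higher by 5216 − 2740 = 2476 ft.

Airport 2 by 2476 ft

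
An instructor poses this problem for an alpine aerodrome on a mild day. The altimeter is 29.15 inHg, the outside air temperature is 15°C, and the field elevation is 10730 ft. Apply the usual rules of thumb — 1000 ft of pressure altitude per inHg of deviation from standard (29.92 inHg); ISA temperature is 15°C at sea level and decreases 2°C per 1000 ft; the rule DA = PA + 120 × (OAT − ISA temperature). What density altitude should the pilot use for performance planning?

Pressure altitude = 10730 + (29.92 − 29.15) × 1000 = 10730 + (+770) = 11500 ft.
ISA temperature at 11500 ft = 15 − 2 × (11500/1000) = -8°C.
ISA deviation = 15 − (-8) = +23°C.
Density altitude = 11500 + 120 × (23) = 14260 ft.

14260 ft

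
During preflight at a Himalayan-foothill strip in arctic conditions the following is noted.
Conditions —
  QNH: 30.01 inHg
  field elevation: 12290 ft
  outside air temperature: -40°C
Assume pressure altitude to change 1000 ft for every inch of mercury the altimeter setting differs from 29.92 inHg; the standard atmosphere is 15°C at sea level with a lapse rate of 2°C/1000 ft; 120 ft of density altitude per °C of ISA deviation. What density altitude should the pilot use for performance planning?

8528 ft

Pressure altitude = 12290 + (29.92 − 30.01) × 1000 = 12290 + (-90) = 12200 ft.
ISA temperature at 12200 ft = 15 − 2 × (12200/1000) = -9.4°C.
ISA deviation = -40 − (-9.4) = -30.6°C.
Density altitude = 12200 + 120 × (-30.6) = 8528 ft.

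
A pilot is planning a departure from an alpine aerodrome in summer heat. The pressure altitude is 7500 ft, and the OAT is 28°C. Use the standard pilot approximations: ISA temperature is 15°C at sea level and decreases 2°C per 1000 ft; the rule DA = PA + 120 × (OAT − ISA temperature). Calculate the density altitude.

10860 ft

ISA temperature at 7500 ft = 15 − 2 × (7500/1000) = 0°C.
ISA deviation = 28 − 0 = +28°C.
Density altitude = 7500 + 120 × (28) = 7500 + (+3360) = 10860 ft.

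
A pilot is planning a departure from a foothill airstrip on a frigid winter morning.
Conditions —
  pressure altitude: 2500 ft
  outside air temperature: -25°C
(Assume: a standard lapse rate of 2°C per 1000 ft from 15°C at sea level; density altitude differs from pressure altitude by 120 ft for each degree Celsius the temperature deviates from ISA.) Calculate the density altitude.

ISA temperature at 2500 ft = 15 − 2 × (2500/1000) = 10°C.
ISA deviation = -25 − 10 = -35°C.
Density altitude = 2500 + 120 × (-35) = 2500 + (-4200) = -1700 ft.

-1700 ft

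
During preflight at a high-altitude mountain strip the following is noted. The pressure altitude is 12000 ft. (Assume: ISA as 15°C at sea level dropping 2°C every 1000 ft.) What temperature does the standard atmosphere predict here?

ISA temperature = 15 − 2 × (12000/1000) = 15 − 24 = -9°C.

-9°C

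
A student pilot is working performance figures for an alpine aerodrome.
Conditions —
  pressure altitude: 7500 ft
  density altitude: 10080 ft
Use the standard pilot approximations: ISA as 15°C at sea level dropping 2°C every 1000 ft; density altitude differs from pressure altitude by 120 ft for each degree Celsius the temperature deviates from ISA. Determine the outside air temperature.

21.5°C

Density altitude − pressure altitude = 10080 − 7500 = +2580 ft.
At 120 ft/°C that is an ISA deviation of 2580/120 = +21.5°C.
ISA temperature at 7500 ft = 15 − 2 × (7500/1000) = 0°C.
OAT = ISA + deviation = 0 + (+21.5) = 21.5°C.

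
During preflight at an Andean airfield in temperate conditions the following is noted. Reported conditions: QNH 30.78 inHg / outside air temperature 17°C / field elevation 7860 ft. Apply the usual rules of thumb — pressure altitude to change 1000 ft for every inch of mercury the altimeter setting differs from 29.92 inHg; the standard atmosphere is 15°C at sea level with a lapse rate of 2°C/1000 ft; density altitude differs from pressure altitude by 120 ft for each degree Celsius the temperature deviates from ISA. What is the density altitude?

Pressure altitude = 7860 + (29.92 − 30.78) × 1000 = 7860 + (-860) = 7000 ft.
ISA temperature at 7000 ft = 15 − 2 × (7000/1000) = 1°C.
ISA deviation = 17 − 1 = +16°C.
Density altitude = 7000 + 120 × (16) = 8920 ft.

8920 ft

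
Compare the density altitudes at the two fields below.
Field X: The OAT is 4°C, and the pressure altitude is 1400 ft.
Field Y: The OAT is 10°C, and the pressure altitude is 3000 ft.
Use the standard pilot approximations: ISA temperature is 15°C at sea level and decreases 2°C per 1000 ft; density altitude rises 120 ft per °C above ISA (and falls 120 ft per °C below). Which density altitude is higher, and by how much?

Field X: ISA temp = 12.2°C, deviation -8.2°C, DA = 1400 + 120 × (-8.2) = 416 ft.
Field Y: ISA temp = 9°C, deviation +1°C, DA = 3000 + 120 × 1 = 3120 ft.
Field Y is higher by 3120 − 416 = 2704 ft.

Field Y by 2704 ft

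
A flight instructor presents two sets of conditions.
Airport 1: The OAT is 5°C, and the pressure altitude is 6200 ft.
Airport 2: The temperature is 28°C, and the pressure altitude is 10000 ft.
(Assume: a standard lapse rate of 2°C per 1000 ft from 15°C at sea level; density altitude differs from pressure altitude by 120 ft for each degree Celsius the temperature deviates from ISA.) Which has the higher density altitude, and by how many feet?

Airport 2 by 7472 ft

Airport 1: ISA temp = 2.6°C, deviation +2.4°C, DA = 6200 + 120 × 2.4 = 6488 ft.
Airport 2: ISA temp = -5°C, deviation +33°C, DA = 10000 + 120 × 33 = 13960 ft.
Airport 2 is higher by 13960 − 6488 = 7472 ft.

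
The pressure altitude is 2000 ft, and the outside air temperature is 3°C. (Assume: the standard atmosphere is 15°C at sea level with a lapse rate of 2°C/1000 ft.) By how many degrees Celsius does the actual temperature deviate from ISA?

ISA-8°C

ISA temperature at 2000 ft = 15 − 2 × (2000/1000) = 11°C.
Deviation = OAT − ISA = 3 − 11 = -8°C.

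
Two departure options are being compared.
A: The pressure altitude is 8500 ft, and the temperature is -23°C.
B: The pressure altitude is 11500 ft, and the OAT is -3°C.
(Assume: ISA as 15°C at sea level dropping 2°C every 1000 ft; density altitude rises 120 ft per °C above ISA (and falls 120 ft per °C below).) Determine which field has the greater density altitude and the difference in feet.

A: ISA temp = -2°C, deviation -21°C, DA = 8500 + 120 × (-21) = 5980 ft.
B: ISA temp = -8°C, deviation +5°C, DA = 11500 + 120 × 5 = 12100 ft.
B is higher by 12100 − 5980 = 6120 ft.

B by 6120 ft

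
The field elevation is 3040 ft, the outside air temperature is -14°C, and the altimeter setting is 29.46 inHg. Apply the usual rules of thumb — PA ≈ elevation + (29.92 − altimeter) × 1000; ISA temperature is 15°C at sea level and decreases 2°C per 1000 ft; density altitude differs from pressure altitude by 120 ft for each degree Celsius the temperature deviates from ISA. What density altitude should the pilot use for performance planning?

Pressure altitude = 3040 + (29.92 − 29.46) × 1000 = 3040 + (+460) = 3500 ft.
ISA temperature at 3500 ft = 15 − 2 × (3500/1000) = 8°C.
ISA deviation = -14 − 8 = -22°C.
Density altitude = 3500 + 120 × (-22) = 860 ft.

860 ft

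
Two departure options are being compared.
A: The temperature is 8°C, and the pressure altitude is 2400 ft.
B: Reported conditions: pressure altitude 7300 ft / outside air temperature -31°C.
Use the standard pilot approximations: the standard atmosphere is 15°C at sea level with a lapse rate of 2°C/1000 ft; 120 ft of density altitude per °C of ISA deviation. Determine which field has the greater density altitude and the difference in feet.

A: ISA temp = 10.2°C, deviation -2.2°C, DA = 2400 + 120 × (-2.2) = 2136 ft.
B: ISA temp = 0.4°C, deviation -31.4°C, DA = 7300 + 120 × (-31.4) = 3532 ft.
B is higher by 3532 − 2136 = 1396 ft.

B by 1396 ft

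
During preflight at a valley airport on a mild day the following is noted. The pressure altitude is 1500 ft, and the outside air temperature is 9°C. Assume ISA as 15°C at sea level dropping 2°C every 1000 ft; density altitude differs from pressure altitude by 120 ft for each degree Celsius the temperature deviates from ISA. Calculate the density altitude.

1140 ft

ISA temperature at 1500 ft = 15 − 2 × (1500/1000) = 12°C.
ISA deviation = 9 − 12 = -3°C.
Density altitude = 1500 + 120 × (-3) = 1500 + (-360) = 1140 ft.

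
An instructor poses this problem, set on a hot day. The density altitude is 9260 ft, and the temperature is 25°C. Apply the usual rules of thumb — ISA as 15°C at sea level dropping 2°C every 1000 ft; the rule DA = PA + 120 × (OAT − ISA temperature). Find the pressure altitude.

6500 ft

DA = PA + 120 × (OAT − (15 − 2·PA/1000)) = PA + 120·OAT − 1800 + 0.24·PA = 1.24·PA + 120·OAT − 1800.
So 1.24·PA = 9260 − 120 × 25 + 1800 = 8060.
PA = 8060 / 1.24 = 6500 ft.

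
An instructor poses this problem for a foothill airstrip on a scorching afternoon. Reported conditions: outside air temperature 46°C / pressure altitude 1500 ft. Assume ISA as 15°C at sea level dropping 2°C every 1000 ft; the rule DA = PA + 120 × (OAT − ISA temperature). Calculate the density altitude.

ISA temperature at 1500 ft = 15 − 2 × (1500/1000) = 12°C.
ISA deviation = 46 − 12 = +34°C.
Density altitude = 1500 + 120 × (34) = 1500 + (+4080) = 5580 ft.

5580 ft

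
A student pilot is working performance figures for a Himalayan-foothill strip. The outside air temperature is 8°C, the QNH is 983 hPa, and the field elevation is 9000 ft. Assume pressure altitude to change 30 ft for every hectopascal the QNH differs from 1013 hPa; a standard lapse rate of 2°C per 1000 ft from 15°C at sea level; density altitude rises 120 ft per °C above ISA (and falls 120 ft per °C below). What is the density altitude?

Pressure altitude = 9000 + (1013 − 983) × 30 = 9000 + (+900) = 9900 ft.
ISA temperature at 9900 ft = 15 − 2 × (9900/1000) = -4.8°C.
ISA deviation = 8 − (-4.8) = +12.8°C.
Density altitude = 9900 + 120 × (12.8) = 11436 ft.

11436 ft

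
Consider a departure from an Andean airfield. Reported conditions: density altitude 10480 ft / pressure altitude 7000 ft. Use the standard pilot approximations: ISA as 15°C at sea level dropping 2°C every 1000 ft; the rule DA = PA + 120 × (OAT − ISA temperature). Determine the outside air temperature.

30°C

Density altitude − pressure altitude = 10480 − 7000 = +3480 ft.
At 120 ft/°C that is an ISA deviation of 3480/120 = +29°C.
ISA temperature at 7000 ft = 15 − 2 × (7000/1000) = 1°C.
OAT = ISA + deviation = 1 + (+29) = 30°C.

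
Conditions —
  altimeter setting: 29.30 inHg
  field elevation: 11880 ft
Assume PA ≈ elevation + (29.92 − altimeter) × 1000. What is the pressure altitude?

12500 ft

Pressure correction = (29.92 − 29.30) × 1000 = +620 ft.
Pressure altitude = 11880 + (+620) = 12500 ft.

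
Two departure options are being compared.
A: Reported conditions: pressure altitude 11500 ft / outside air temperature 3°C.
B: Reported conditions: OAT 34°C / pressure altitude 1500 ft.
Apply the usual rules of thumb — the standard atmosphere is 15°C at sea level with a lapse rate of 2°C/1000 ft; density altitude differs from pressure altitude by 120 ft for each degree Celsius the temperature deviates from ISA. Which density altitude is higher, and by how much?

A by 8680 ft

A: ISA temp = -8°C, deviation +11°C, DA = 11500 + 120 × 11 = 12820 ft.
B: ISA temp = 12°C, deviation +22°C, DA = 1500 + 120 × 22 = 4140 ft.
A is higher by 12820 − 4140 = 8680 ft.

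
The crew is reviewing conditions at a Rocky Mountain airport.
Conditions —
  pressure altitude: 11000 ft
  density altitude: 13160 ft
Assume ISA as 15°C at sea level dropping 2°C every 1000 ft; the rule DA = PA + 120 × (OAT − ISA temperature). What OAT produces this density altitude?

Density altitude − pressure altitude = 13160 − 11000 = +2160 ft.
At 120 ft/°C that is an ISA deviation of 2160/120 = +18°C.
ISA temperature at 11000 ft = 15 − 2 × (11000/1000) = -7°C.
OAT = ISA + deviation = -7 + (+18) = 11°C.

11°C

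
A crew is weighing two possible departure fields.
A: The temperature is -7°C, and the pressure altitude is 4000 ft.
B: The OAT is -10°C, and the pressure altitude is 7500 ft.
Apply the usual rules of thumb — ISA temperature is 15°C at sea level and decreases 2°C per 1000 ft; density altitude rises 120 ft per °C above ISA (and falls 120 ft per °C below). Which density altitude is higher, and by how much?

B by 3980 ft

A: ISA temp = 7°C, deviation -14°C, DA = 4000 + 120 × (-14) = 2320 ft.
B: ISA temp = 0°C, deviation -10°C, DA = 7500 + 120 × (-10) = 6300 ft.
B is higher by 6300 − 2320 = 3980 ft.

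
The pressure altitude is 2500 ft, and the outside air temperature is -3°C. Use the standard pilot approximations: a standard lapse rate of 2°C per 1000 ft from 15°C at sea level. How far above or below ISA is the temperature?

ISA temperature at 2500 ft = 15 − 2 × (2500/1000) = 10°C.
Deviation = OAT − ISA = -3 − 10 = -13°C.

ISA-13°C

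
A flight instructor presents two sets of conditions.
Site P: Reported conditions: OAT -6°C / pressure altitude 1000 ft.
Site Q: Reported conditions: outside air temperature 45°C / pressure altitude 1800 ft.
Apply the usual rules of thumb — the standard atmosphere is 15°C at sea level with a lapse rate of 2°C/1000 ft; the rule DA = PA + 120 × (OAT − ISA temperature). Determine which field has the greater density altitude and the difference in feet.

Site Q by 7112 ft

Site P: ISA temp = 13°C, deviation -19°C, DA = 1000 + 120 × (-19) = -1280 ft.
Site Q: ISA temp = 11.4°C, deviation +33.6°C, DA = 1800 + 120 × 33.6 = 5832 ft.
Site Q is higher by 5832 − (-1280) = 7112 ft.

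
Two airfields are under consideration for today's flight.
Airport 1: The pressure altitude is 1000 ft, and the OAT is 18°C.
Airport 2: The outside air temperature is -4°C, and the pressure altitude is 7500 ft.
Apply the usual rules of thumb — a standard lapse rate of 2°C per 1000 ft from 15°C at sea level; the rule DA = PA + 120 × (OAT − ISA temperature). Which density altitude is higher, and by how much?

Airport 1: ISA temp = 13°C, deviation +5°C, DA = 1000 + 120 × 5 = 1600 ft.
Airport 2: ISA temp = 0°C, deviation -4°C, DA = 7500 + 120 × (-4) = 7020 ft.
Airport 2 is higher by 7020 − 1600 = 5420 ft.

Airport 2 by 5420 ft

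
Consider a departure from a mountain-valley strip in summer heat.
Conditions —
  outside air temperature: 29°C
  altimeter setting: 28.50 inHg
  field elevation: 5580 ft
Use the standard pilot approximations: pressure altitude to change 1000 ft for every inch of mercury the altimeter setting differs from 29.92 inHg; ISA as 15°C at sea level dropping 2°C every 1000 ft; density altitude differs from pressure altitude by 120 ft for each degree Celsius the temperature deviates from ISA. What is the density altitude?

10360 ft

Pressure altitude = 5580 + (29.92 − 28.50) × 1000 = 5580 + (+1420) = 7000 ft.
ISA temperature at 7000 ft = 15 − 2 × (7000/1000) = 1°C.
ISA deviation = 29 − 1 = +28°C.
Density altitude = 7000 + 120 × (28) = 10360 ft.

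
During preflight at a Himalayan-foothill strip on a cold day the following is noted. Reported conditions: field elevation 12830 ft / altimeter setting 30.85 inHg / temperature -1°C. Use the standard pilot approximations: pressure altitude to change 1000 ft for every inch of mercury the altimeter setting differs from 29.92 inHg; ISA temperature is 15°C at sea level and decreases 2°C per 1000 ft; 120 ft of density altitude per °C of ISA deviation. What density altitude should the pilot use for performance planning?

12836 ft

Pressure altitude = 12830 + (29.92 − 30.85) × 1000 = 12830 + (-930) = 11900 ft.
ISA temperature at 11900 ft = 15 − 2 × (11900/1000) = -8.8°C.
ISA deviation = -1 − (-8.8) = +7.8°C.
Density altitude = 11900 + 120 × (7.8) = 12836 ft.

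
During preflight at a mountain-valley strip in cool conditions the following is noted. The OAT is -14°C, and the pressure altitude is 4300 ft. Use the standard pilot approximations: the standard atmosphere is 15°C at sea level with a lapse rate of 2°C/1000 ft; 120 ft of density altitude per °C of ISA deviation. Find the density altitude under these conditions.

1852 ft

ISA temperature at 4300 ft = 15 − 2 × (4300/1000) = 6.4°C.
ISA deviation = -14 − 6.4 = -20.4°C.
Density altitude = 4300 + 120 × (-20.4) = 4300 + (-2448) = 1852 ft.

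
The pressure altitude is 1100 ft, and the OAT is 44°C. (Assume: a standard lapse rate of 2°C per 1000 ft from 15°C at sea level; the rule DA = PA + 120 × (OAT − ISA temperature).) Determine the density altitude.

ISA temperature at 1100 ft = 15 − 2 × (1100/1000) = 12.8°C.
ISA deviation = 44 − 12.8 = +31.2°C.
Density altitude = 1100 + 120 × (31.2) = 1100 + (+3744) = 4844 ft.

4844 ft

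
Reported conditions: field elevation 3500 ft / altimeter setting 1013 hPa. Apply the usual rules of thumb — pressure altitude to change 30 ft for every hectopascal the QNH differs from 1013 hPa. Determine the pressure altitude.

Pressure correction = (1013 − 1013) × 30 = 0 ft.
Pressure altitude = 3500 + (0) = 3500 ft.

3500 ft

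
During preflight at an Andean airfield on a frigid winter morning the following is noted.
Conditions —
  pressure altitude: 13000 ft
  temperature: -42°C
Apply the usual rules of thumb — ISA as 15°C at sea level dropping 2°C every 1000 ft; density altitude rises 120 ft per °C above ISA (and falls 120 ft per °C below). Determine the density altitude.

ISA temperature at 13000 ft = 15 − 2 × (13000/1000) = -11°C.
ISA deviation = -42 − (-11) = -31°C.
Density altitude = 13000 + 120 × (-31) = 13000 + (-3720) = 9280 ft.

9280 ft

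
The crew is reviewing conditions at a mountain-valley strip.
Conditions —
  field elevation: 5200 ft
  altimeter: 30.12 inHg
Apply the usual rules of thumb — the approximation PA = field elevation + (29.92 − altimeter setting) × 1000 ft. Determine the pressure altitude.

Pressure correction = (29.92 − 30.12) × 1000 = -200 ft.
Pressure altitude = 5200 + (-200) = 5000 ft.

5000 ft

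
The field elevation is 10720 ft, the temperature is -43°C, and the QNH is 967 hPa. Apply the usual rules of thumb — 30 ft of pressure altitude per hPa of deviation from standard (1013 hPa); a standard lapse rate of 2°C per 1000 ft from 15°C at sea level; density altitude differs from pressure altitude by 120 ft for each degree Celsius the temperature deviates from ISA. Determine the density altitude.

8044 ft

Pressure altitude = 10720 + (1013 − 967) × 30 = 10720 + (+1380) = 12100 ft.
ISA temperature at 12100 ft = 15 − 2 × (12100/1000) = -9.2°C.
ISA deviation = -43 − (-9.2) = -33.8°C.
Density altitude = 12100 + 120 × (-33.8) = 8044 ft.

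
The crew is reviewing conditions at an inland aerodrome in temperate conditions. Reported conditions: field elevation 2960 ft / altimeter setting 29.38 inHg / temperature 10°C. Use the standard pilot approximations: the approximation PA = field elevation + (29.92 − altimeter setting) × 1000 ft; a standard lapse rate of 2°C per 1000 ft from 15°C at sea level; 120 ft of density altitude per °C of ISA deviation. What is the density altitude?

Pressure altitude = 2960 + (29.92 − 29.38) × 1000 = 2960 + (+540) = 3500 ft.
ISA temperature at 3500 ft = 15 − 2 × (3500/1000) = 8°C.
ISA deviation = 10 − 8 = +2°C.
Density altitude = 3500 + 120 × (2) = 3740 ft.

3740 ft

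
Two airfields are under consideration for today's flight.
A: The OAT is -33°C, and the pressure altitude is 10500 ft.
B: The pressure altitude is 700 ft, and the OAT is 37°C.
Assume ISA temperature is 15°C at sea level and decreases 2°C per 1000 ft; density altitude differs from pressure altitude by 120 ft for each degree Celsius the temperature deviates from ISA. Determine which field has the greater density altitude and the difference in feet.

A: ISA temp = -6°C, deviation -27°C, DA = 10500 + 120 × (-27) = 7260 ft.
B: ISA temp = 13.6°C, deviation +23.4°C, DA = 700 + 120 × 23.4 = 3508 ft.
A is higher by 7260 − 3508 = 3752 ft.

A by 3752 ft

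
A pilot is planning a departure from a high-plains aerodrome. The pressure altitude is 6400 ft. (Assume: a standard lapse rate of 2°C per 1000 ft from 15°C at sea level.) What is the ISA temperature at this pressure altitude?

2.2°C

ISA temperature = 15 − 2 × (6400/1000) = 15 − 12.8 = 2.2°C.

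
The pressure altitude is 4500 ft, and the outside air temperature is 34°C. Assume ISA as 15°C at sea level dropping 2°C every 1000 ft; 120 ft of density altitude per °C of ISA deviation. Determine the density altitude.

ISA temperature at 4500 ft = 15 − 2 × (4500/1000) = 6°C.
ISA deviation = 34 − 6 = +28°C.
Density altitude = 4500 + 120 × (28) = 4500 + (+3360) = 7860 ft.

7860 ft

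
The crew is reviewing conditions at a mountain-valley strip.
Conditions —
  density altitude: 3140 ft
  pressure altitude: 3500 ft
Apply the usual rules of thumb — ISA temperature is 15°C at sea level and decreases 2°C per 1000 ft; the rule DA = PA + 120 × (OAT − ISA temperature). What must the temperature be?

5°C

Density altitude − pressure altitude = 3140 − 3500 = -360 ft.
At 120 ft/°C that is an ISA deviation of -360/120 = -3°C.
ISA temperature at 3500 ft = 15 − 2 × (3500/1000) = 8°C.
OAT = ISA + deviation = 8 + (-3) = 5°C.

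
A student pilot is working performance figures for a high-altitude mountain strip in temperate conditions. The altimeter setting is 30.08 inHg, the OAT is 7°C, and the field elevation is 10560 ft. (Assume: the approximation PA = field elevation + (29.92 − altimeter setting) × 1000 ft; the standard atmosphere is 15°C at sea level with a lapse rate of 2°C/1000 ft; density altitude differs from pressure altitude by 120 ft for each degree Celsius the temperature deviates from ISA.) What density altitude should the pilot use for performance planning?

Pressure altitude = 10560 + (29.92 − 30.08) × 1000 = 10560 + (-160) = 10400 ft.
ISA temperature at 10400 ft = 15 − 2 × (10400/1000) = -5.8°C.
ISA deviation = 7 − (-5.8) = +12.8°C.
Density altitude = 10400 + 120 × (12.8) = 11936 ft.

11936 ft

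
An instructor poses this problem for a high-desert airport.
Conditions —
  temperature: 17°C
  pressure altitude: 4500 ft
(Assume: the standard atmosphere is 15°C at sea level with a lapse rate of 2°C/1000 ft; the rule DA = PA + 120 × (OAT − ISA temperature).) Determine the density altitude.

ISA temperature at 4500 ft = 15 − 2 × (4500/1000) = 6°C.
ISA deviation = 17 − 6 = +11°C.
Density altitude = 4500 + 120 × (11) = 4500 + (+1320) = 5820 ft.

5820 ft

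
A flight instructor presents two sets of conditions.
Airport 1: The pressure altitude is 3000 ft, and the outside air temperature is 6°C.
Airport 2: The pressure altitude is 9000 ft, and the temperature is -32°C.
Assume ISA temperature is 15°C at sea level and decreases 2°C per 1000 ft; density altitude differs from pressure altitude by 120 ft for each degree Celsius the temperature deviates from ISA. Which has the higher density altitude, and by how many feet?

Airport 1: ISA temp = 9°C, deviation -3°C, DA = 3000 + 120 × (-3) = 2640 ft.
Airport 2: ISA temp = -3°C, deviation -29°C, DA = 9000 + 120 × (-29) = 5520 ft.
Airport 2 is higher by 5520 − 2640 = 2880 ft.

Airport 2 by 2880 ft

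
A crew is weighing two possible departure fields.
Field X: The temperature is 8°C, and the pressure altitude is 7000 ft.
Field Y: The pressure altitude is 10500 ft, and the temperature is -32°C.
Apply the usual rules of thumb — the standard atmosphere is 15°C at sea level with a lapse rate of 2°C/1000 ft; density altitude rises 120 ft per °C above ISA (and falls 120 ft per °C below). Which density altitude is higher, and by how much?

Field X: ISA temp = 1°C, deviation +7°C, DA = 7000 + 120 × 7 = 7840 ft.
Field Y: ISA temp = -6°C, deviation -26°C, DA = 10500 + 120 × (-26) = 7380 ft.
Field X is higher by 7840 − 7380 = 460 ft.

Field X by 460 ft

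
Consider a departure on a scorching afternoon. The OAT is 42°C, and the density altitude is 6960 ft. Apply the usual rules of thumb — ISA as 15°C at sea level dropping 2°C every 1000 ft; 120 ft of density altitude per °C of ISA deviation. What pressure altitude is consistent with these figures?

DA = PA + 120 × (OAT − (15 − 2·PA/1000)) = PA + 120·OAT − 1800 + 0.24·PA = 1.24·PA + 120·OAT − 1800.
So 1.24·PA = 6960 − 120 × 42 + 1800 = 3720.
PA = 3720 / 1.24 = 3000 ft.

3000 ft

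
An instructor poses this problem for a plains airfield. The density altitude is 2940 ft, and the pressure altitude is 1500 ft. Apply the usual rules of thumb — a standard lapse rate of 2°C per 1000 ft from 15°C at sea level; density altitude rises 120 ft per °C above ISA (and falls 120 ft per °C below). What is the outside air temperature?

24°C

Density altitude − pressure altitude = 2940 − 1500 = +1440 ft.
At 120 ft/°C that is an ISA deviation of 1440/120 = +12°C.
ISA temperature at 1500 ft = 15 − 2 × (1500/1000) = 12°C.
OAT = ISA + deviation = 12 + (+12) = 24°C.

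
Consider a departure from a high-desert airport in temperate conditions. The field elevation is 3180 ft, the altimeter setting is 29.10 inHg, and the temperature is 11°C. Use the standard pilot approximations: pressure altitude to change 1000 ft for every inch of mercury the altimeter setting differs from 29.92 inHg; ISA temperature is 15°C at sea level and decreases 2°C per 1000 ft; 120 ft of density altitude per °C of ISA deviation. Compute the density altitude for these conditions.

Pressure altitude = 3180 + (29.92 − 29.10) × 1000 = 3180 + (+820) = 4000 ft.
ISA temperature at 4000 ft = 15 − 2 × (4000/1000) = 7°C.
ISA deviation = 11 − 7 = +4°C.
Density altitude = 4000 + 120 × (4) = 4480 ft.

4480 ft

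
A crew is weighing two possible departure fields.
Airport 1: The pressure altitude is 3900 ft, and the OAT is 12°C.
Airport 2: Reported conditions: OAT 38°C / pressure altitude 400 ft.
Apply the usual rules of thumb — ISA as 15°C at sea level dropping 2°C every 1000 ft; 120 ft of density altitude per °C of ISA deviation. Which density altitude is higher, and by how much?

Airport 1: ISA temp = 7.2°C, deviation +4.8°C, DA = 3900 + 120 × 4.8 = 4476 ft.
Airport 2: ISA temp = 14.2°C, deviation +23.8°C, DA = 400 + 120 × 23.8 = 3256 ft.
Airport 1 is higher by 4476 − 3256 = 1220 ft.

Airport 1 by 1220 ft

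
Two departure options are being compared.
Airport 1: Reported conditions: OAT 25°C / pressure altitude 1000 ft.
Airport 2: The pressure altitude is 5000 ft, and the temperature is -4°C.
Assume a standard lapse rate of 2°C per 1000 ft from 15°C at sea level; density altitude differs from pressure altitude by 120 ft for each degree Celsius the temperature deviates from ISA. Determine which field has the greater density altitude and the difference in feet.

Airport 1: ISA temp = 13°C, deviation +12°C, DA = 1000 + 120 × 12 = 2440 ft.
Airport 2: ISA temp = 5°C, deviation -9°C, DA = 5000 + 120 × (-9) = 3920 ft.
Airport 2 is higher by 3920 − 2440 = 1480 ft.

Airport 2 by 1480 ft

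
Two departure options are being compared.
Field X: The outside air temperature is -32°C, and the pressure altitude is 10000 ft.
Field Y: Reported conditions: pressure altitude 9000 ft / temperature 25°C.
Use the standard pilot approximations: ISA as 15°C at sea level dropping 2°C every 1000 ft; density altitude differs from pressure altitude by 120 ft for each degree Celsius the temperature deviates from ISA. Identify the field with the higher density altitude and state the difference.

Field X: ISA temp = -5°C, deviation -27°C, DA = 10000 + 120 × (-27) = 6760 ft.
Field Y: ISA temp = -3°C, deviation +28°C, DA = 9000 + 120 × 28 = 12360 ft.
Field Y is higher by 12360 − 6760 = 5600 ft.

Field Y by 5600 ft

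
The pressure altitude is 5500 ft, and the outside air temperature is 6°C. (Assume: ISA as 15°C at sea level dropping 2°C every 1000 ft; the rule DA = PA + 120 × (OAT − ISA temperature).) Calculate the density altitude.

5740 ft

ISA temperature at 5500 ft = 15 − 2 × (5500/1000) = 4°C.
ISA deviation = 6 − 4 = +2°C.
Density altitude = 5500 + 120 × (2) = 5500 + (+240) = 5740 ft.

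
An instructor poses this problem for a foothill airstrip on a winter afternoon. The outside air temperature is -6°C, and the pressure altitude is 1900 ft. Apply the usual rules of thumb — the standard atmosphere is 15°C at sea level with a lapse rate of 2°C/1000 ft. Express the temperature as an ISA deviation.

ISA-17.2°C

ISA temperature at 1900 ft = 15 − 2 × (1900/1000) = 11.2°C.
Deviation = OAT − ISA = -6 − 11.2 = -17.2°C.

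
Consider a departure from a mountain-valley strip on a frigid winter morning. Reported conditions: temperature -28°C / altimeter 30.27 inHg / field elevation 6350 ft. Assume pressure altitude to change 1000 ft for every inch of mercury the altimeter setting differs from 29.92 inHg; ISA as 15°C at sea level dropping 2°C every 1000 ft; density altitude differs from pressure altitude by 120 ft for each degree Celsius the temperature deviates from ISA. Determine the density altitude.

2280 ft

Pressure altitude = 6350 + (29.92 − 30.27) × 1000 = 6350 + (-350) = 6000 ft.
ISA temperature at 6000 ft = 15 − 2 × (6000/1000) = 3°C.
ISA deviation = -28 − 3 = -31°C.
Density altitude = 6000 + 120 × (-31) = 2280 ft.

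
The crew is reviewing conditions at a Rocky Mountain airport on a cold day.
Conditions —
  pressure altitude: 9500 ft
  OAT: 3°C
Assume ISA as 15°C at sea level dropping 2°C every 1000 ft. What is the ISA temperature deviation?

ISA+7°C

ISA temperature at 9500 ft = 15 − 2 × (9500/1000) = -4°C.
Deviation = OAT − ISA = 3 − (-4) = +7°C.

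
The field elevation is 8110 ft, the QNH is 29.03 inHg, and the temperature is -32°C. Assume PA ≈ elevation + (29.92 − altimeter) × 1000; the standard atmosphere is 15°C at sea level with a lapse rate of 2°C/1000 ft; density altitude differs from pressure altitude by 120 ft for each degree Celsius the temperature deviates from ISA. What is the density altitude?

5520 ft

Pressure altitude = 8110 + (29.92 − 29.03) × 1000 = 8110 + (+890) = 9000 ft.
ISA temperature at 9000 ft = 15 − 2 × (9000/1000) = -3°C.
ISA deviation = -32 − (-3) = -29°C.
Density altitude = 9000 + 120 × (-29) = 5520 ft.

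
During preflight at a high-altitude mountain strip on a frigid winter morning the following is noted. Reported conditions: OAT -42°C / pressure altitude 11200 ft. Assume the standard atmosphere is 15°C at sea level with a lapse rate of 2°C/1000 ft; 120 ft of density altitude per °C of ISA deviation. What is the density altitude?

ISA temperature at 11200 ft = 15 − 2 × (11200/1000) = -7.4°C.
ISA deviation = -42 − (-7.4) = -34.6°C.
Density altitude = 11200 + 120 × (-34.6) = 11200 + (-4152) = 7048 ft.

7048 ft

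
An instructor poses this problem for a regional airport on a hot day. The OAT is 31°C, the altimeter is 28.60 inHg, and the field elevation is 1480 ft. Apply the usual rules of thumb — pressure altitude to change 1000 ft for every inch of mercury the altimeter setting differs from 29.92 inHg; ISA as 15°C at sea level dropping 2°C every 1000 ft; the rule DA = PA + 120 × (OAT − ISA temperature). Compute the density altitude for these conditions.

Pressure altitude = 1480 + (29.92 − 28.60) × 1000 = 1480 + (+1320) = 2800 ft.
ISA temperature at 2800 ft = 15 − 2 × (2800/1000) = 9.4°C.
ISA deviation = 31 − 9.4 = +21.6°C.
Density altitude = 2800 + 120 × (21.6) = 5392 ft.

5392 ft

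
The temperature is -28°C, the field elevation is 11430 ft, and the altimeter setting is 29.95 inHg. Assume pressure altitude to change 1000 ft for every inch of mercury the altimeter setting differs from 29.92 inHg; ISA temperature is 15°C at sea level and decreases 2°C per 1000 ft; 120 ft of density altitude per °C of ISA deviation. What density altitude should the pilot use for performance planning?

Pressure altitude = 11430 + (29.92 − 29.95) × 1000 = 11430 + (-30) = 11400 ft.
ISA temperature at 11400 ft = 15 − 2 × (11400/1000) = -7.8°C.
ISA deviation = -28 − (-7.8) = -20.2°C.
Density altitude = 11400 + 120 × (-20.2) = 8976 ft.

8976 ft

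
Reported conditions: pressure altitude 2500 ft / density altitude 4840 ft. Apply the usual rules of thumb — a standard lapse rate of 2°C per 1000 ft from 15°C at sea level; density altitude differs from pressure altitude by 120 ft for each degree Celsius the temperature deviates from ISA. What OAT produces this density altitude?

Density altitude − pressure altitude = 4840 − 2500 = +2340 ft.
At 120 ft/°C that is an ISA deviation of 2340/120 = +19.5°C.
ISA temperature at 2500 ft = 15 − 2 × (2500/1000) = 10°C.
OAT = ISA + deviation = 10 + (+19.5) = 29.5°C.

29.5°C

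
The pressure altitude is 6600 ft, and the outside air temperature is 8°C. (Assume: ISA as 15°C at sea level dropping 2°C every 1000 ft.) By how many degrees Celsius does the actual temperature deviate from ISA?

ISA temperature at 6600 ft = 15 − 2 × (6600/1000) = 1.8°C.
Deviation = OAT − ISA = 8 − 1.8 = +6.2°C.

ISA+6.2°C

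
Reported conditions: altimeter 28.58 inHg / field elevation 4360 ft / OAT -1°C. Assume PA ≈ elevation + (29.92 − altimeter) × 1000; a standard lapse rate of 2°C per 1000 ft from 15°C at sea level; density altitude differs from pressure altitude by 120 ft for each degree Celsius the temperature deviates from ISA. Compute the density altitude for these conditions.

5148 ft

Pressure altitude = 4360 + (29.92 − 28.58) × 1000 = 4360 + (+1340) = 5700 ft.
ISA temperature at 5700 ft = 15 − 2 × (5700/1000) = 3.6°C.
ISA deviation = -1 − 3.6 = -4.6°C.
Density altitude = 5700 + 120 × (-4.6) = 5148 ft.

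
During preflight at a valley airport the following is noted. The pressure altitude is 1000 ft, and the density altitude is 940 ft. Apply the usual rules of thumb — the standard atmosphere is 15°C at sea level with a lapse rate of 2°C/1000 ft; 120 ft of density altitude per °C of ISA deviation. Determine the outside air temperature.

Density altitude − pressure altitude = 940 − 1000 = -60 ft.
At 120 ft/°C that is an ISA deviation of -60/120 = -0.5°C.
ISA temperature at 1000 ft = 15 − 2 × (1000/1000) = 13°C.
OAT = ISA + deviation = 13 + (-0.5) = 12.5°C.

12.5°C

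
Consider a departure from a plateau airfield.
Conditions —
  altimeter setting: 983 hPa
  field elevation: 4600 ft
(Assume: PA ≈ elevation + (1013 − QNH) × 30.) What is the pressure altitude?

Pressure correction = (1013 − 983) × 30 = +900 ft.
Pressure altitude = 4600 + (+900) = 5500 ft.

5500 ft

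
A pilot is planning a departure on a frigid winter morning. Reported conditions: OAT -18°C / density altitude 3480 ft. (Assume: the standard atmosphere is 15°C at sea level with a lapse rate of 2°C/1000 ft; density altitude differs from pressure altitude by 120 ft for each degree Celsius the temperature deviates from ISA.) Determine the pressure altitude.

6000 ft

DA = PA + 120 × (OAT − (15 − 2·PA/1000)) = PA + 120·OAT − 1800 + 0.24·PA = 1.24·PA + 120·OAT − 1800.
So 1.24·PA = 3480 − 120 × (-18) + 1800 = 7440.
PA = 7440 / 1.24 = 6000 ft.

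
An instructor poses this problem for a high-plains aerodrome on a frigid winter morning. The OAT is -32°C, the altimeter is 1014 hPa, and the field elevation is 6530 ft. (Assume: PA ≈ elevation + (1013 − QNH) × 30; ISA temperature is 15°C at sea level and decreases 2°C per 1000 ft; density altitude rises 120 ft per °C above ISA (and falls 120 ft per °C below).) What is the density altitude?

2420 ft

Pressure altitude = 6530 + (1013 − 1014) × 30 = 6530 + (-30) = 6500 ft.
ISA temperature at 6500 ft = 15 − 2 × (6500/1000) = 2°C.
ISA deviation = -32 − 2 = -34°C.
Density altitude = 6500 + 120 × (-34) = 2420 ft.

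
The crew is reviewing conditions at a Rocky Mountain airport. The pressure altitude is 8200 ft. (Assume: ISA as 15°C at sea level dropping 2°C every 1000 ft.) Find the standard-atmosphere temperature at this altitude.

-1.4°C

ISA temperature = 15 − 2 × (8200/1000) = 15 − 16.4 = -1.4°C.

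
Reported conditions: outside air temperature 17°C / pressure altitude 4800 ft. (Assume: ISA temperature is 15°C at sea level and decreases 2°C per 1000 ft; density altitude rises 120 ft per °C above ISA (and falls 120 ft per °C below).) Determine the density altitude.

ISA temperature at 4800 ft = 15 − 2 × (4800/1000) = 5.4°C.
ISA deviation = 17 − 5.4 = +11.6°C.
Density altitude = 4800 + 120 × (11.6) = 4800 + (+1392) = 6192 ft.

6192 ft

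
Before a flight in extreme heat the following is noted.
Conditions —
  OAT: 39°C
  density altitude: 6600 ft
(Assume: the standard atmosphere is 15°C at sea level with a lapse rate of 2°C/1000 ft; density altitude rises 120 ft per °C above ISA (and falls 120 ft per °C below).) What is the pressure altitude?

DA = PA + 120 × (OAT − (15 − 2·PA/1000)) = PA + 120·OAT − 1800 + 0.24·PA = 1.24·PA + 120·OAT − 1800.
So 1.24·PA = 6600 − 120 × 39 + 1800 = 3720.
PA = 3720 / 1.24 = 3000 ft.

3000 ft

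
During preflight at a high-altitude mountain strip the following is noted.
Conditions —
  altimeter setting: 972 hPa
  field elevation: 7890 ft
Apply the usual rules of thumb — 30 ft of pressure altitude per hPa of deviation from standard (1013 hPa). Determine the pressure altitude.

Pressure correction = (1013 − 972) × 30 = +1230 ft.
Pressure altitude = 7890 + (+1230) = 9120 ft.

9120 ft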